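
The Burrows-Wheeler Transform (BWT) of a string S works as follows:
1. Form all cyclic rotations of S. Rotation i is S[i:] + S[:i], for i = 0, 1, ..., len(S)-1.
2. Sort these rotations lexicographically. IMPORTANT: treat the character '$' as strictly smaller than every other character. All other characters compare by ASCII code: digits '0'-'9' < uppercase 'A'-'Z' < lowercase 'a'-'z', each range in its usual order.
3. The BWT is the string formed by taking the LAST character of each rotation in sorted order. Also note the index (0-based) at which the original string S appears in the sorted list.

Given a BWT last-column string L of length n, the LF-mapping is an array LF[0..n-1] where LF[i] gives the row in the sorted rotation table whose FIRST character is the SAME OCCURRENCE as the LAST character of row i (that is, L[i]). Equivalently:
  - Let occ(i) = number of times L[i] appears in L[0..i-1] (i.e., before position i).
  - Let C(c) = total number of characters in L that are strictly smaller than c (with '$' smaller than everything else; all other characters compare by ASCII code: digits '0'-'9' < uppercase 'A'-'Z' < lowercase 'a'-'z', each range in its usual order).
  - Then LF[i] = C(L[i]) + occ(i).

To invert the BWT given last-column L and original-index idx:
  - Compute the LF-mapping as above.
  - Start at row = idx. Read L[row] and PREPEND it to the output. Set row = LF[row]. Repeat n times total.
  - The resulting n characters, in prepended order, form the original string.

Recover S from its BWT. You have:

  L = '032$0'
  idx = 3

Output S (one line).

Answer: 2030$

Derivation:
LF mapping: 1 4 3 0 2
Walk LF starting at row 3, prepending L[row]:
  step 1: row=3, L[3]='$', prepend. Next row=LF[3]=0
  step 2: row=0, L[0]='0', prepend. Next row=LF[0]=1
  step 3: row=1, L[1]='3', prepend. Next row=LF[1]=4
  step 4: row=4, L[4]='0', prepend. Next row=LF[4]=2
  step 5: row=2, L[2]='2', prepend. Next row=LF[2]=3
Reversed output: 2030$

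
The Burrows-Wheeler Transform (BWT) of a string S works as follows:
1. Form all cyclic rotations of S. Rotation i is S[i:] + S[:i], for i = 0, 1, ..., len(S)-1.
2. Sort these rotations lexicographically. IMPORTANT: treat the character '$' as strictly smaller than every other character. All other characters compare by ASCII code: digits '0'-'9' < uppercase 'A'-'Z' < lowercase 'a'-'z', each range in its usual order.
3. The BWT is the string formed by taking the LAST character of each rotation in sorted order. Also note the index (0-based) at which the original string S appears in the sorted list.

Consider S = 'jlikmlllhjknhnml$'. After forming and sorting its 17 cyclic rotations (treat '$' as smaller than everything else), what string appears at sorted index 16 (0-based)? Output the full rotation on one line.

All 17 rotations (rotation i = S[i:]+S[:i]):
  rot[0] = jlikmlllhjknhnml$
  rot[1] = likmlllhjknhnml$j
  rot[2] = ikmlllhjknhnml$jl
  rot[3] = kmlllhjknhnml$jli
  rot[4] = mlllhjknhnml$jlik
  rot[5] = lllhjknhnml$jlikm
  rot[6] = llhjknhnml$jlikml
  rot[7] = lhjknhnml$jlikmll
  rot[8] = hjknhnml$jlikmlll
  rot[9] = jknhnml$jlikmlllh
  rot[10] = knhnml$jlikmlllhj
  rot[11] = nhnml$jlikmlllhjk
  rot[12] = hnml$jlikmlllhjkn
  rot[13] = nml$jlikmlllhjknh
  rot[14] = ml$jlikmlllhjknhn
  rot[15] = l$jlikmlllhjknhnm
  rot[16] = $jlikmlllhjknhnml
Sorted (with $ < everything):
  sorted[0] = $jlikmlllhjknhnml
  sorted[1] = hjknhnml$jlikmlll
  sorted[2] = hnml$jlikmlllhjkn
  sorted[3] = ikmlllhjknhnml$jl
  sorted[4] = jknhnml$jlikmlllh
  sorted[5] = jlikmlllhjknhnml$
  sorted[6] = kmlllhjknhnml$jli
  sorted[7] = knhnml$jlikmlllhj
  sorted[8] = l$jlikmlllhjknhnm
  sorted[9] = lhjknhnml$jlikmll
  sorted[10] = likmlllhjknhnml$j
  sorted[11] = llhjknhnml$jlikml
  sorted[12] = lllhjknhnml$jlikm
  sorted[13] = ml$jlikmlllhjknhn
  sorted[14] = mlllhjknhnml$jlik
  sorted[15] = nhnml$jlikmlllhjk
  sorted[16] = nml$jlikmlllhjknh
sorted[16] = nml$jlikmlllhjknh

Answer: nml$jlikmlllhjknh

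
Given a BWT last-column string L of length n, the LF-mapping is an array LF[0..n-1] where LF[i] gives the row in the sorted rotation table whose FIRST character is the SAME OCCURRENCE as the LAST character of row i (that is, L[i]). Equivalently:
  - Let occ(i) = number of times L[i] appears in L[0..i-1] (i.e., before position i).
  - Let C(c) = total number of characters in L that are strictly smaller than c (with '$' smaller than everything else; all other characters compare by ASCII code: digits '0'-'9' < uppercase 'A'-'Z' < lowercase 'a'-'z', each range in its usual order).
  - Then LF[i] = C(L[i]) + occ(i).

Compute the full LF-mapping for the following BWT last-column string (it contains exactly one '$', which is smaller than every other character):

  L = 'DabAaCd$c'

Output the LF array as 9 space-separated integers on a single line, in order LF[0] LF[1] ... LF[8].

Char counts: '$':1, 'A':1, 'C':1, 'D':1, 'a':2, 'b':1, 'c':1, 'd':1
C (first-col start): C('$')=0, C('A')=1, C('C')=2, C('D')=3, C('a')=4, C('b')=6, C('c')=7, C('d')=8
L[0]='D': occ=0, LF[0]=C('D')+0=3+0=3
L[1]='a': occ=0, LF[1]=C('a')+0=4+0=4
L[2]='b': occ=0, LF[2]=C('b')+0=6+0=6
L[3]='A': occ=0, LF[3]=C('A')+0=1+0=1
L[4]='a': occ=1, LF[4]=C('a')+1=4+1=5
L[5]='C': occ=0, LF[5]=C('C')+0=2+0=2
L[6]='d': occ=0, LF[6]=C('d')+0=8+0=8
L[7]='$': occ=0, LF[7]=C('$')+0=0+0=0
L[8]='c': occ=0, LF[8]=C('c')+0=7+0=7

Answer: 3 4 6 1 5 2 8 0 7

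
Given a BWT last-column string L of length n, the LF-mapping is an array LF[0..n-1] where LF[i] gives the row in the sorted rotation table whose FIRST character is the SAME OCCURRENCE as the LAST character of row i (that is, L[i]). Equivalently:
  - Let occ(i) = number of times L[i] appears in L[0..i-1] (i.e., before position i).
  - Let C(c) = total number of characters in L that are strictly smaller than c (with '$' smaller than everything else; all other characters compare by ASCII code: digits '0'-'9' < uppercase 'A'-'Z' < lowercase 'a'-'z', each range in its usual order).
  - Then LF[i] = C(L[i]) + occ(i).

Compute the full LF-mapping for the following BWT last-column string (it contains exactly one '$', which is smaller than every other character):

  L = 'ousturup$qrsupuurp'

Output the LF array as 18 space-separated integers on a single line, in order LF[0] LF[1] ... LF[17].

Char counts: '$':1, 'o':1, 'p':3, 'q':1, 'r':3, 's':2, 't':1, 'u':6
C (first-col start): C('$')=0, C('o')=1, C('p')=2, C('q')=5, C('r')=6, C('s')=9, C('t')=11, C('u')=12
L[0]='o': occ=0, LF[0]=C('o')+0=1+0=1
L[1]='u': occ=0, LF[1]=C('u')+0=12+0=12
L[2]='s': occ=0, LF[2]=C('s')+0=9+0=9
L[3]='t': occ=0, LF[3]=C('t')+0=11+0=11
L[4]='u': occ=1, LF[4]=C('u')+1=12+1=13
L[5]='r': occ=0, LF[5]=C('r')+0=6+0=6
L[6]='u': occ=2, LF[6]=C('u')+2=12+2=14
L[7]='p': occ=0, LF[7]=C('p')+0=2+0=2
L[8]='$': occ=0, LF[8]=C('$')+0=0+0=0
L[9]='q': occ=0, LF[9]=C('q')+0=5+0=5
L[10]='r': occ=1, LF[10]=C('r')+1=6+1=7
L[11]='s': occ=1, LF[11]=C('s')+1=9+1=10
L[12]='u': occ=3, LF[12]=C('u')+3=12+3=15
L[13]='p': occ=1, LF[13]=C('p')+1=2+1=3
L[14]='u': occ=4, LF[14]=C('u')+4=12+4=16
L[15]='u': occ=5, LF[15]=C('u')+5=12+5=17
L[16]='r': occ=2, LF[16]=C('r')+2=6+2=8
L[17]='p': occ=2, LF[17]=C('p')+2=2+2=4

Answer: 1 12 9 11 13 6 14 2 0 5 7 10 15 3 16 17 8 4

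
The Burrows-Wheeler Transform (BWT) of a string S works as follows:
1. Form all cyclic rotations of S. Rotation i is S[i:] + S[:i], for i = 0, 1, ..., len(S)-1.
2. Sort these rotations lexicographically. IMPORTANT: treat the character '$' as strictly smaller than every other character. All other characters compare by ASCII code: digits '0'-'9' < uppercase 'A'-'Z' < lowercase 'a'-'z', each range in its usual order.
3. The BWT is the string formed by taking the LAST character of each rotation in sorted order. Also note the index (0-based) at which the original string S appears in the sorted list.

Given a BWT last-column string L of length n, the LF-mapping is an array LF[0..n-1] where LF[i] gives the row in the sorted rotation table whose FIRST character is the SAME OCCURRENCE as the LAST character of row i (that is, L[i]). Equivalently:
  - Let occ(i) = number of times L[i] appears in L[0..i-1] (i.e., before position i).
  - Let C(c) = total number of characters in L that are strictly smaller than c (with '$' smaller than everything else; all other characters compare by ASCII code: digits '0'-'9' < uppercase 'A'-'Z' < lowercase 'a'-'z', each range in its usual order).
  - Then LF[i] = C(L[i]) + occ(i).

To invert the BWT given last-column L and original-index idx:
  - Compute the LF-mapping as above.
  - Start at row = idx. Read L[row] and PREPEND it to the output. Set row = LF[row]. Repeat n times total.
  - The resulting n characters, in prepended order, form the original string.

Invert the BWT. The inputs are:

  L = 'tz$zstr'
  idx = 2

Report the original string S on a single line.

Answer: stzrzt$

Derivation:
LF mapping: 3 5 0 6 2 4 1
Walk LF starting at row 2, prepending L[row]:
  step 1: row=2, L[2]='$', prepend. Next row=LF[2]=0
  step 2: row=0, L[0]='t', prepend. Next row=LF[0]=3
  step 3: row=3, L[3]='z', prepend. Next row=LF[3]=6
  step 4: row=6, L[6]='r', prepend. Next row=LF[6]=1
  step 5: row=1, L[1]='z', prepend. Next row=LF[1]=5
  step 6: row=5, L[5]='t', prepend. Next row=LF[5]=4
  step 7: row=4, L[4]='s', prepend. Next row=LF[4]=2
Reversed output: stzrzt$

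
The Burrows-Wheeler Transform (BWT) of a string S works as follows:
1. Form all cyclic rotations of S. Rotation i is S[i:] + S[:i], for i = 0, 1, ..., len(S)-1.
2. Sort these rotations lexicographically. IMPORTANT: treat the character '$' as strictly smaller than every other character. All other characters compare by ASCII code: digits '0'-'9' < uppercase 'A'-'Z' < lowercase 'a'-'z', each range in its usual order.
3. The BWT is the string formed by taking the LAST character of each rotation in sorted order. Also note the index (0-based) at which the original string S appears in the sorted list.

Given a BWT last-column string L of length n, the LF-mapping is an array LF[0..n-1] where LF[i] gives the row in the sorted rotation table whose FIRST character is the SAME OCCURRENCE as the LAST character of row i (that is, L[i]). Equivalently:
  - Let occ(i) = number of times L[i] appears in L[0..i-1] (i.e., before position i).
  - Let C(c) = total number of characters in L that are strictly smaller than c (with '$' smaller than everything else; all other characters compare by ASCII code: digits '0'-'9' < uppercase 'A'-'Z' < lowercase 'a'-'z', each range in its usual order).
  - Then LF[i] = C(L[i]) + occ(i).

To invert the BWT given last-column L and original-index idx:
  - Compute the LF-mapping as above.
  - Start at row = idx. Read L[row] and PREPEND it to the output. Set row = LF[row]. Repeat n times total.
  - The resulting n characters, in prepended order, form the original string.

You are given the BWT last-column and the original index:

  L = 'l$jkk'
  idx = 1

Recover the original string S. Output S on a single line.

LF mapping: 4 0 1 2 3
Walk LF starting at row 1, prepending L[row]:
  step 1: row=1, L[1]='$', prepend. Next row=LF[1]=0
  step 2: row=0, L[0]='l', prepend. Next row=LF[0]=4
  step 3: row=4, L[4]='k', prepend. Next row=LF[4]=3
  step 4: row=3, L[3]='k', prepend. Next row=LF[3]=2
  step 5: row=2, L[2]='j', prepend. Next row=LF[2]=1
Reversed output: jkkl$

Answer: jkkl$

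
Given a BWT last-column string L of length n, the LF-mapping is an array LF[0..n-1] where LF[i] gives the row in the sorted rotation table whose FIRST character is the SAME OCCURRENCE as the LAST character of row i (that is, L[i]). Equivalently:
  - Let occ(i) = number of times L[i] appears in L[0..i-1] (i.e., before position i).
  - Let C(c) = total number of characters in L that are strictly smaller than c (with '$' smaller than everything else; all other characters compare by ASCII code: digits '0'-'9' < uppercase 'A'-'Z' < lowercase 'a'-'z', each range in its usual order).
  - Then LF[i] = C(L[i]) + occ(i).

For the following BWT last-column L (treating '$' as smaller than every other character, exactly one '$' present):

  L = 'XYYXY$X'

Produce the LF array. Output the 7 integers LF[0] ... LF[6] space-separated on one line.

Char counts: '$':1, 'X':3, 'Y':3
C (first-col start): C('$')=0, C('X')=1, C('Y')=4
L[0]='X': occ=0, LF[0]=C('X')+0=1+0=1
L[1]='Y': occ=0, LF[1]=C('Y')+0=4+0=4
L[2]='Y': occ=1, LF[2]=C('Y')+1=4+1=5
L[3]='X': occ=1, LF[3]=C('X')+1=1+1=2
L[4]='Y': occ=2, LF[4]=C('Y')+2=4+2=6
L[5]='$': occ=0, LF[5]=C('$')+0=0+0=0
L[6]='X': occ=2, LF[6]=C('X')+2=1+2=3

Answer: 1 4 5 2 6 0 3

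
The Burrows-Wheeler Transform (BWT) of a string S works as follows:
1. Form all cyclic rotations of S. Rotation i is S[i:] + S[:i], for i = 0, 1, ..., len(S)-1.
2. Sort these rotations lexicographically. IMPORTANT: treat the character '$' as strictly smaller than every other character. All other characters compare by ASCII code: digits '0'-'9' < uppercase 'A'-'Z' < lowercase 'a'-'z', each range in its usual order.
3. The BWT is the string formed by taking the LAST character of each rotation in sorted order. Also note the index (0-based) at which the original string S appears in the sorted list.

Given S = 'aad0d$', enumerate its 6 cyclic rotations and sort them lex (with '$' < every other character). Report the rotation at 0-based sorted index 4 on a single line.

All 6 rotations (rotation i = S[i:]+S[:i]):
  rot[0] = aad0d$
  rot[1] = ad0d$a
  rot[2] = d0d$aa
  rot[3] = 0d$aad
  rot[4] = d$aad0
  rot[5] = $aad0d
Sorted (with $ < everything):
  sorted[0] = $aad0d
  sorted[1] = 0d$aad
  sorted[2] = aad0d$
  sorted[3] = ad0d$a
  sorted[4] = d$aad0
  sorted[5] = d0d$aa
sorted[4] = d$aad0

Answer: d$aad0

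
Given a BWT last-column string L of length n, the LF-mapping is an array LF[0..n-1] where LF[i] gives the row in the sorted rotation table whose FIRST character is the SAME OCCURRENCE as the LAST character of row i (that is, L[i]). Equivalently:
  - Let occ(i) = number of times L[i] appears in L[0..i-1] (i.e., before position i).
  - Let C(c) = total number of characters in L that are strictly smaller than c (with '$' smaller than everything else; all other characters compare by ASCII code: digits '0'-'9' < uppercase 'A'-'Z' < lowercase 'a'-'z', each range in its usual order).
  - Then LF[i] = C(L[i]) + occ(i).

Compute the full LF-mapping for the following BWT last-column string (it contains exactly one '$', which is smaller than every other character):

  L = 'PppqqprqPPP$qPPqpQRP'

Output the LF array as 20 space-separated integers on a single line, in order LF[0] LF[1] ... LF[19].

Char counts: '$':1, 'P':7, 'Q':1, 'R':1, 'p':4, 'q':5, 'r':1
C (first-col start): C('$')=0, C('P')=1, C('Q')=8, C('R')=9, C('p')=10, C('q')=14, C('r')=19
L[0]='P': occ=0, LF[0]=C('P')+0=1+0=1
L[1]='p': occ=0, LF[1]=C('p')+0=10+0=10
L[2]='p': occ=1, LF[2]=C('p')+1=10+1=11
L[3]='q': occ=0, LF[3]=C('q')+0=14+0=14
L[4]='q': occ=1, LF[4]=C('q')+1=14+1=15
L[5]='p': occ=2, LF[5]=C('p')+2=10+2=12
L[6]='r': occ=0, LF[6]=C('r')+0=19+0=19
L[7]='q': occ=2, LF[7]=C('q')+2=14+2=16
L[8]='P': occ=1, LF[8]=C('P')+1=1+1=2
L[9]='P': occ=2, LF[9]=C('P')+2=1+2=3
L[10]='P': occ=3, LF[10]=C('P')+3=1+3=4
L[11]='$': occ=0, LF[11]=C('$')+0=0+0=0
L[12]='q': occ=3, LF[12]=C('q')+3=14+3=17
L[13]='P': occ=4, LF[13]=C('P')+4=1+4=5
L[14]='P': occ=5, LF[14]=C('P')+5=1+5=6
L[15]='q': occ=4, LF[15]=C('q')+4=14+4=18
L[16]='p': occ=3, LF[16]=C('p')+3=10+3=13
L[17]='Q': occ=0, LF[17]=C('Q')+0=8+0=8
L[18]='R': occ=0, LF[18]=C('R')+0=9+0=9
L[19]='P': occ=6, LF[19]=C('P')+6=1+6=7

Answer: 1 10 11 14 15 12 19 16 2 3 4 0 17 5 6 18 13 8 9 7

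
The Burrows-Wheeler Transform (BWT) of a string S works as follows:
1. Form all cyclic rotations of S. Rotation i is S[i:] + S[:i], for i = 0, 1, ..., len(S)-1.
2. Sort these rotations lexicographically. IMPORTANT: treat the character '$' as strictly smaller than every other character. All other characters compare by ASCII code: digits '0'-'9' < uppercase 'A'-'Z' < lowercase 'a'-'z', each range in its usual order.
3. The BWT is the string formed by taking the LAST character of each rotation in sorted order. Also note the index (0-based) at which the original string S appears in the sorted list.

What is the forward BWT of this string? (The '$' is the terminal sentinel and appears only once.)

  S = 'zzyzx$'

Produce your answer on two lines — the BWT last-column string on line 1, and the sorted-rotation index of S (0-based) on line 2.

All 6 rotations (rotation i = S[i:]+S[:i]):
  rot[0] = zzyzx$
  rot[1] = zyzx$z
  rot[2] = yzx$zz
  rot[3] = zx$zzy
  rot[4] = x$zzyz
  rot[5] = $zzyzx
Sorted (with $ < everything):
  sorted[0] = $zzyzx  (last char: 'x')
  sorted[1] = x$zzyz  (last char: 'z')
  sorted[2] = yzx$zz  (last char: 'z')
  sorted[3] = zx$zzy  (last char: 'y')
  sorted[4] = zyzx$z  (last char: 'z')
  sorted[5] = zzyzx$  (last char: '$')
Last column: xzzyz$
Original string S is at sorted index 5

Answer: xzzyz$
5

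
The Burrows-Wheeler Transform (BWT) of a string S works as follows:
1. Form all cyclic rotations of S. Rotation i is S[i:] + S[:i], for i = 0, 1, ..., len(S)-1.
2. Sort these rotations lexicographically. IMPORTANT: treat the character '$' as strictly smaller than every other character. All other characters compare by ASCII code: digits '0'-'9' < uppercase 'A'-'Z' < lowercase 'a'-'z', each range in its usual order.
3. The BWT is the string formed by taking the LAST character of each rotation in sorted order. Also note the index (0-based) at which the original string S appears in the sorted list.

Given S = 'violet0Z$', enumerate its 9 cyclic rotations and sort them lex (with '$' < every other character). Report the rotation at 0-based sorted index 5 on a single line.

All 9 rotations (rotation i = S[i:]+S[:i]):
  rot[0] = violet0Z$
  rot[1] = iolet0Z$v
  rot[2] = olet0Z$vi
  rot[3] = let0Z$vio
  rot[4] = et0Z$viol
  rot[5] = t0Z$viole
  rot[6] = 0Z$violet
  rot[7] = Z$violet0
  rot[8] = $violet0Z
Sorted (with $ < everything):
  sorted[0] = $violet0Z
  sorted[1] = 0Z$violet
  sorted[2] = Z$violet0
  sorted[3] = et0Z$viol
  sorted[4] = iolet0Z$v
  sorted[5] = let0Z$vio
  sorted[6] = olet0Z$vi
  sorted[7] = t0Z$viole
  sorted[8] = violet0Z$
sorted[5] = let0Z$vio

Answer: let0Z$vio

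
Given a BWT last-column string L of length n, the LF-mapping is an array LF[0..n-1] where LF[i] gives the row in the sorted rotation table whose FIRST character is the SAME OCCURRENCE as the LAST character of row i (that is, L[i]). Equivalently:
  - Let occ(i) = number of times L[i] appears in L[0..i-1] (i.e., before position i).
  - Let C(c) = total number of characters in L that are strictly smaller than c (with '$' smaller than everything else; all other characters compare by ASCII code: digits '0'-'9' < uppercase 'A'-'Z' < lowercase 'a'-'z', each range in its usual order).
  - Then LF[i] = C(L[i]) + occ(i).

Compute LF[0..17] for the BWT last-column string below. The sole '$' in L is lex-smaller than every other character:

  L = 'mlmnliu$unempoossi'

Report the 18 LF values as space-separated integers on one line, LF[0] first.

Char counts: '$':1, 'e':1, 'i':2, 'l':2, 'm':3, 'n':2, 'o':2, 'p':1, 's':2, 'u':2
C (first-col start): C('$')=0, C('e')=1, C('i')=2, C('l')=4, C('m')=6, C('n')=9, C('o')=11, C('p')=13, C('s')=14, C('u')=16
L[0]='m': occ=0, LF[0]=C('m')+0=6+0=6
L[1]='l': occ=0, LF[1]=C('l')+0=4+0=4
L[2]='m': occ=1, LF[2]=C('m')+1=6+1=7
L[3]='n': occ=0, LF[3]=C('n')+0=9+0=9
L[4]='l': occ=1, LF[4]=C('l')+1=4+1=5
L[5]='i': occ=0, LF[5]=C('i')+0=2+0=2
L[6]='u': occ=0, LF[6]=C('u')+0=16+0=16
L[7]='$': occ=0, LF[7]=C('$')+0=0+0=0
L[8]='u': occ=1, LF[8]=C('u')+1=16+1=17
L[9]='n': occ=1, LF[9]=C('n')+1=9+1=10
L[10]='e': occ=0, LF[10]=C('e')+0=1+0=1
L[11]='m': occ=2, LF[11]=C('m')+2=6+2=8
L[12]='p': occ=0, LF[12]=C('p')+0=13+0=13
L[13]='o': occ=0, LF[13]=C('o')+0=11+0=11
L[14]='o': occ=1, LF[14]=C('o')+1=11+1=12
L[15]='s': occ=0, LF[15]=C('s')+0=14+0=14
L[16]='s': occ=1, LF[16]=C('s')+1=14+1=15
L[17]='i': occ=1, LF[17]=C('i')+1=2+1=3

Answer: 6 4 7 9 5 2 16 0 17 10 1 8 13 11 12 14 15 3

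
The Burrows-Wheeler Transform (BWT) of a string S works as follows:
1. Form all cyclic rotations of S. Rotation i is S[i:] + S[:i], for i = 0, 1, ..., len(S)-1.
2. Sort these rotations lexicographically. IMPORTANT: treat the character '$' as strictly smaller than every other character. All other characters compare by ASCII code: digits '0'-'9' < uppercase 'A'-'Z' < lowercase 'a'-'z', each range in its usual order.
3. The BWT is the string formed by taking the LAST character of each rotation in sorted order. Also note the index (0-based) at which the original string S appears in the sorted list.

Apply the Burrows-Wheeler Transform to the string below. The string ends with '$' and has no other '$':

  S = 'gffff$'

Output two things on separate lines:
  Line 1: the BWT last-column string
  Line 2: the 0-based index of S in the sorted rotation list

All 6 rotations (rotation i = S[i:]+S[:i]):
  rot[0] = gffff$
  rot[1] = ffff$g
  rot[2] = fff$gf
  rot[3] = ff$gff
  rot[4] = f$gfff
  rot[5] = $gffff
Sorted (with $ < everything):
  sorted[0] = $gffff  (last char: 'f')
  sorted[1] = f$gfff  (last char: 'f')
  sorted[2] = ff$gff  (last char: 'f')
  sorted[3] = fff$gf  (last char: 'f')
  sorted[4] = ffff$g  (last char: 'g')
  sorted[5] = gffff$  (last char: '$')
Last column: ffffg$
Original string S is at sorted index 5

Answer: ffffg$
5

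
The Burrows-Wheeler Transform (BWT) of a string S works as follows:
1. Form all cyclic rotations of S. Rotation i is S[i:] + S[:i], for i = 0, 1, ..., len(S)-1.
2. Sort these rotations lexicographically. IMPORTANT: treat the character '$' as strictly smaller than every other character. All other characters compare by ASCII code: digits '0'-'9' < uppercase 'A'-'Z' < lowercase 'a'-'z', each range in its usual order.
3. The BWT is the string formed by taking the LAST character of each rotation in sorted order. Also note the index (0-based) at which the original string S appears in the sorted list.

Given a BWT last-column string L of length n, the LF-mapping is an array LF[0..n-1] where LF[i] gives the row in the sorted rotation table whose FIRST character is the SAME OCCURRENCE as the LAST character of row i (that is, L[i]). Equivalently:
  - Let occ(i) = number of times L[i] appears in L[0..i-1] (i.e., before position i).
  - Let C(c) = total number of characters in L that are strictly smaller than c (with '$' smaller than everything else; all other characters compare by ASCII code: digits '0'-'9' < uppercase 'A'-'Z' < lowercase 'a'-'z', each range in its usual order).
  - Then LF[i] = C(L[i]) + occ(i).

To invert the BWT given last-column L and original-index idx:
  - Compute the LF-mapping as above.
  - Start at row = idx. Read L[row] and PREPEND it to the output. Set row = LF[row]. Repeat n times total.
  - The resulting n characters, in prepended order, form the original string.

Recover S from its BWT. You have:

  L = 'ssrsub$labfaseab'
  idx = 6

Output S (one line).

LF mapping: 11 12 10 13 15 4 0 9 1 5 8 2 14 7 3 6
Walk LF starting at row 6, prepending L[row]:
  step 1: row=6, L[6]='$', prepend. Next row=LF[6]=0
  step 2: row=0, L[0]='s', prepend. Next row=LF[0]=11
  step 3: row=11, L[11]='a', prepend. Next row=LF[11]=2
  step 4: row=2, L[2]='r', prepend. Next row=LF[2]=10
  step 5: row=10, L[10]='f', prepend. Next row=LF[10]=8
  step 6: row=8, L[8]='a', prepend. Next row=LF[8]=1
  step 7: row=1, L[1]='s', prepend. Next row=LF[1]=12
  step 8: row=12, L[12]='s', prepend. Next row=LF[12]=14
  step 9: row=14, L[14]='a', prepend. Next row=LF[14]=3
  step 10: row=3, L[3]='s', prepend. Next row=LF[3]=13
  step 11: row=13, L[13]='e', prepend. Next row=LF[13]=7
  step 12: row=7, L[7]='l', prepend. Next row=LF[7]=9
  step 13: row=9, L[9]='b', prepend. Next row=LF[9]=5
  step 14: row=5, L[5]='b', prepend. Next row=LF[5]=4
  step 15: row=4, L[4]='u', prepend. Next row=LF[4]=15
  step 16: row=15, L[15]='b', prepend. Next row=LF[15]=6
Reversed output: bubblesassafras$

Answer: bubblesassafras$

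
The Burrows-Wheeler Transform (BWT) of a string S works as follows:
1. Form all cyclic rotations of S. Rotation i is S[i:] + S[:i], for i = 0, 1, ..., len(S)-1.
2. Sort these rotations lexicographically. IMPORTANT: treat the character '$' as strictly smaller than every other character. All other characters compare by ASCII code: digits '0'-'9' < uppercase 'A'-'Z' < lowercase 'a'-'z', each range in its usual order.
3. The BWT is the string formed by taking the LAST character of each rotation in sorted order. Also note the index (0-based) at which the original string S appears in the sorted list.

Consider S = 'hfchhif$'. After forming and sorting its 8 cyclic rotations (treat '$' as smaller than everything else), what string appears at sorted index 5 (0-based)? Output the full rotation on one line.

All 8 rotations (rotation i = S[i:]+S[:i]):
  rot[0] = hfchhif$
  rot[1] = fchhif$h
  rot[2] = chhif$hf
  rot[3] = hhif$hfc
  rot[4] = hif$hfch
  rot[5] = if$hfchh
  rot[6] = f$hfchhi
  rot[7] = $hfchhif
Sorted (with $ < everything):
  sorted[0] = $hfchhif
  sorted[1] = chhif$hf
  sorted[2] = f$hfchhi
  sorted[3] = fchhif$h
  sorted[4] = hfchhif$
  sorted[5] = hhif$hfc
  sorted[6] = hif$hfch
  sorted[7] = if$hfchh
sorted[5] = hhif$hfc

Answer: hhif$hfc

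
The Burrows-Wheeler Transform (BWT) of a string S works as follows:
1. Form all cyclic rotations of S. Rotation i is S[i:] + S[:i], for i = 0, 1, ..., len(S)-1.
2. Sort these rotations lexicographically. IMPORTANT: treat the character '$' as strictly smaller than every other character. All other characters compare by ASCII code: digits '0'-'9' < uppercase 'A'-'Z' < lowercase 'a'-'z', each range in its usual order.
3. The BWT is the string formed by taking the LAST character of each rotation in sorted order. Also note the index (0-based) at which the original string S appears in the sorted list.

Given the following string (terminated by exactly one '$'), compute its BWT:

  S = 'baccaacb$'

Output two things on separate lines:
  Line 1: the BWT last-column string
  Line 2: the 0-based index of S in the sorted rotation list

Answer: bcabc$caa
5

Derivation:
All 9 rotations (rotation i = S[i:]+S[:i]):
  rot[0] = baccaacb$
  rot[1] = accaacb$b
  rot[2] = ccaacb$ba
  rot[3] = caacb$bac
  rot[4] = aacb$bacc
  rot[5] = acb$bacca
  rot[6] = cb$baccaa
  rot[7] = b$baccaac
  rot[8] = $baccaacb
Sorted (with $ < everything):
  sorted[0] = $baccaacb  (last char: 'b')
  sorted[1] = aacb$bacc  (last char: 'c')
  sorted[2] = acb$bacca  (last char: 'a')
  sorted[3] = accaacb$b  (last char: 'b')
  sorted[4] = b$baccaac  (last char: 'c')
  sorted[5] = baccaacb$  (last char: '$')
  sorted[6] = caacb$bac  (last char: 'c')
  sorted[7] = cb$baccaa  (last char: 'a')
  sorted[8] = ccaacb$ba  (last char: 'a')
Last column: bcabc$caa
Original string S is at sorted index 5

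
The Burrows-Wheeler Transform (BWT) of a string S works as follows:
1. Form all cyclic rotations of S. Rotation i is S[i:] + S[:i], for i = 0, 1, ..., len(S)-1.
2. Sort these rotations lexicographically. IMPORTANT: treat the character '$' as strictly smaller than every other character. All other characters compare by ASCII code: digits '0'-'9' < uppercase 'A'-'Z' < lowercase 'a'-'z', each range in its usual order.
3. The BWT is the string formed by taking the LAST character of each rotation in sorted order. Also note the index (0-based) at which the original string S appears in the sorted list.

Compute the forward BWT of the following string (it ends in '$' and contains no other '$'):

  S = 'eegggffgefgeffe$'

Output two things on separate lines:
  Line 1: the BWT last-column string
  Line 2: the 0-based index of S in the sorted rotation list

Answer: ef$ggefegefffgge
2

Derivation:
All 16 rotations (rotation i = S[i:]+S[:i]):
  rot[0] = eegggffgefgeffe$
  rot[1] = egggffgefgeffe$e
  rot[2] = gggffgefgeffe$ee
  rot[3] = ggffgefgeffe$eeg
  rot[4] = gffgefgeffe$eegg
  rot[5] = ffgefgeffe$eeggg
  rot[6] = fgefgeffe$eegggf
  rot[7] = gefgeffe$eegggff
  rot[8] = efgeffe$eegggffg
  rot[9] = fgeffe$eegggffge
  rot[10] = geffe$eegggffgef
  rot[11] = effe$eegggffgefg
  rot[12] = ffe$eegggffgefge
  rot[13] = fe$eegggffgefgef
  rot[14] = e$eegggffgefgeff
  rot[15] = $eegggffgefgeffe
Sorted (with $ < everything):
  sorted[0] = $eegggffgefgeffe  (last char: 'e')
  sorted[1] = e$eegggffgefgeff  (last char: 'f')
  sorted[2] = eegggffgefgeffe$  (last char: '$')
  sorted[3] = effe$eegggffgefg  (last char: 'g')
  sorted[4] = efgeffe$eegggffg  (last char: 'g')
  sorted[5] = egggffgefgeffe$e  (last char: 'e')
  sorted[6] = fe$eegggffgefgef  (last char: 'f')
  sorted[7] = ffe$eegggffgefge  (last char: 'e')
  sorted[8] = ffgefgeffe$eeggg  (last char: 'g')
  sorted[9] = fgeffe$eegggffge  (last char: 'e')
  sorted[10] = fgefgeffe$eegggf  (last char: 'f')
  sorted[11] = geffe$eegggffgef  (last char: 'f')
  sorted[12] = gefgeffe$eegggff  (last char: 'f')
  sorted[13] = gffgefgeffe$eegg  (last char: 'g')
  sorted[14] = ggffgefgeffe$eeg  (last char: 'g')
  sorted[15] = gggffgefgeffe$ee  (last char: 'e')
Last column: ef$ggefegefffgge
Original string S is at sorted index 2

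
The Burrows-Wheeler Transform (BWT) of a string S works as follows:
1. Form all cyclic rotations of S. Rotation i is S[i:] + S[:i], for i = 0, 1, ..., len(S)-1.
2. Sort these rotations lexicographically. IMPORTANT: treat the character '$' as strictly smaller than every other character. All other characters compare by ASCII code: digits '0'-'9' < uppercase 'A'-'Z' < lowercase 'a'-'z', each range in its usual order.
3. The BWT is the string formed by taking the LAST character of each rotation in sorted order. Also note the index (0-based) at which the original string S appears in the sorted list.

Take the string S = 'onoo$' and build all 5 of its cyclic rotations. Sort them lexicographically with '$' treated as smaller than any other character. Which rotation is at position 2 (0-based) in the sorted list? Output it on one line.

Answer: o$ono

Derivation:
All 5 rotations (rotation i = S[i:]+S[:i]):
  rot[0] = onoo$
  rot[1] = noo$o
  rot[2] = oo$on
  rot[3] = o$ono
  rot[4] = $onoo
Sorted (with $ < everything):
  sorted[0] = $onoo
  sorted[1] = noo$o
  sorted[2] = o$ono
  sorted[3] = onoo$
  sorted[4] = oo$on
sorted[2] = o$ono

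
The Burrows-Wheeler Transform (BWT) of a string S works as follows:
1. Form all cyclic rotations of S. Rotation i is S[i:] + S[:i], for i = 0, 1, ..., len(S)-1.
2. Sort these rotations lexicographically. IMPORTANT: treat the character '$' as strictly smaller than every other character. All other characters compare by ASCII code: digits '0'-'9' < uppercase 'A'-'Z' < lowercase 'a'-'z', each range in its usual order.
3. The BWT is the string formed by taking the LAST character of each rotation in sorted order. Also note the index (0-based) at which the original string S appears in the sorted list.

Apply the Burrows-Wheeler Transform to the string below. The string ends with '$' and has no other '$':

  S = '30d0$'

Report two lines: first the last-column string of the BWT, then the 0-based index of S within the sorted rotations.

Answer: 0d3$0
3

Derivation:
All 5 rotations (rotation i = S[i:]+S[:i]):
  rot[0] = 30d0$
  rot[1] = 0d0$3
  rot[2] = d0$30
  rot[3] = 0$30d
  rot[4] = $30d0
Sorted (with $ < everything):
  sorted[0] = $30d0  (last char: '0')
  sorted[1] = 0$30d  (last char: 'd')
  sorted[2] = 0d0$3  (last char: '3')
  sorted[3] = 30d0$  (last char: '$')
  sorted[4] = d0$30  (last char: '0')
Last column: 0d3$0
Original string S is at sorted index 3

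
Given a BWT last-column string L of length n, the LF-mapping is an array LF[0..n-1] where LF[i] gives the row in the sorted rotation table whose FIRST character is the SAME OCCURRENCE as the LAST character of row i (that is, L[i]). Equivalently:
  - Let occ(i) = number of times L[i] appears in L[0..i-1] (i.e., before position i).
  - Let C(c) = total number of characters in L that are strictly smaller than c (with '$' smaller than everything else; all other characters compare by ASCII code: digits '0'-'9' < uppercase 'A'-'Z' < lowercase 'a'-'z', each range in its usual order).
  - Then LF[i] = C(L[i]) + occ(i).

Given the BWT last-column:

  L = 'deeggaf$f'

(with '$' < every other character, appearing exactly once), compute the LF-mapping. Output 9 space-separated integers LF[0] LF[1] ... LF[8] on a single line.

Answer: 2 3 4 7 8 1 5 0 6

Derivation:
Char counts: '$':1, 'a':1, 'd':1, 'e':2, 'f':2, 'g':2
C (first-col start): C('$')=0, C('a')=1, C('d')=2, C('e')=3, C('f')=5, C('g')=7
L[0]='d': occ=0, LF[0]=C('d')+0=2+0=2
L[1]='e': occ=0, LF[1]=C('e')+0=3+0=3
L[2]='e': occ=1, LF[2]=C('e')+1=3+1=4
L[3]='g': occ=0, LF[3]=C('g')+0=7+0=7
L[4]='g': occ=1, LF[4]=C('g')+1=7+1=8
L[5]='a': occ=0, LF[5]=C('a')+0=1+0=1
L[6]='f': occ=0, LF[6]=C('f')+0=5+0=5
L[7]='$': occ=0, LF[7]=C('$')+0=0+0=0
L[8]='f': occ=1, LF[8]=C('f')+1=5+1=6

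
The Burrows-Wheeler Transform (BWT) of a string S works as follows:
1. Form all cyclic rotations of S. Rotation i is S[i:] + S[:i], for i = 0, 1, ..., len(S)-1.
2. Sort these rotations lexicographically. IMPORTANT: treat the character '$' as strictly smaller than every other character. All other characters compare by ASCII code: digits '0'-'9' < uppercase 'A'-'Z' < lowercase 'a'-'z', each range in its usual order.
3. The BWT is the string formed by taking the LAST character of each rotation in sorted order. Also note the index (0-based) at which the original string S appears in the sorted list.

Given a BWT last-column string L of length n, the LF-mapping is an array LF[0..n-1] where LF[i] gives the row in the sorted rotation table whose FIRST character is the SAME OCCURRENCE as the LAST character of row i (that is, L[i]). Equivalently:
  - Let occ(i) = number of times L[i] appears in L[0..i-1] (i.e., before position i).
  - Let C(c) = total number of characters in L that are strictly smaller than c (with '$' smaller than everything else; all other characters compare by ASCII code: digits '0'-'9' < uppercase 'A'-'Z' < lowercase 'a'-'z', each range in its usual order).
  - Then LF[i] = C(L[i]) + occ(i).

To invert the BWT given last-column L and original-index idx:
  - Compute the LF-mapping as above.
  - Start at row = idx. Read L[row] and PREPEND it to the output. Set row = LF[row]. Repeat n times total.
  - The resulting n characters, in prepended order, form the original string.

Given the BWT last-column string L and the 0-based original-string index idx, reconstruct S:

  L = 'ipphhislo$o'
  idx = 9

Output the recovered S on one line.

LF mapping: 3 8 9 1 2 4 10 5 6 0 7
Walk LF starting at row 9, prepending L[row]:
  step 1: row=9, L[9]='$', prepend. Next row=LF[9]=0
  step 2: row=0, L[0]='i', prepend. Next row=LF[0]=3
  step 3: row=3, L[3]='h', prepend. Next row=LF[3]=1
  step 4: row=1, L[1]='p', prepend. Next row=LF[1]=8
  step 5: row=8, L[8]='o', prepend. Next row=LF[8]=6
  step 6: row=6, L[6]='s', prepend. Next row=LF[6]=10
  step 7: row=10, L[10]='o', prepend. Next row=LF[10]=7
  step 8: row=7, L[7]='l', prepend. Next row=LF[7]=5
  step 9: row=5, L[5]='i', prepend. Next row=LF[5]=4
  step 10: row=4, L[4]='h', prepend. Next row=LF[4]=2
  step 11: row=2, L[2]='p', prepend. Next row=LF[2]=9
Reversed output: philosophi$

Answer: philosophi$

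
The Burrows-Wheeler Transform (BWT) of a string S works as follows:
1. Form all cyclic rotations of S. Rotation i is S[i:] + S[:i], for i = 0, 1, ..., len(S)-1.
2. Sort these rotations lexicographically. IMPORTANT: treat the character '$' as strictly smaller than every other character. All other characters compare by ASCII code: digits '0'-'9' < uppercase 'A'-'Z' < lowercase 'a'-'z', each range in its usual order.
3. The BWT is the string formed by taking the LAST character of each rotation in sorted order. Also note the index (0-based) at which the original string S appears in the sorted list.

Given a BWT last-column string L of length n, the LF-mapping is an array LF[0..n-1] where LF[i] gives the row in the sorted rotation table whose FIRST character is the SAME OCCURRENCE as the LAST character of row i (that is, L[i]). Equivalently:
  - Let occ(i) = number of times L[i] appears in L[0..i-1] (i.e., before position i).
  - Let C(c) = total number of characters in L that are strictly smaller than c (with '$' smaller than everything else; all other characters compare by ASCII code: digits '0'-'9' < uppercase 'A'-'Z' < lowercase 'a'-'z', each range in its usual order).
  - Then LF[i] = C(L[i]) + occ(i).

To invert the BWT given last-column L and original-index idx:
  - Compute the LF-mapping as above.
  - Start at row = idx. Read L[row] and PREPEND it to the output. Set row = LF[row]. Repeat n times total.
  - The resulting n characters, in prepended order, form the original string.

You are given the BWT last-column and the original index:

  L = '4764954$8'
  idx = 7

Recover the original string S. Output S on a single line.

LF mapping: 1 6 5 2 8 4 3 0 7
Walk LF starting at row 7, prepending L[row]:
  step 1: row=7, L[7]='$', prepend. Next row=LF[7]=0
  step 2: row=0, L[0]='4', prepend. Next row=LF[0]=1
  step 3: row=1, L[1]='7', prepend. Next row=LF[1]=6
  step 4: row=6, L[6]='4', prepend. Next row=LF[6]=3
  step 5: row=3, L[3]='4', prepend. Next row=LF[3]=2
  step 6: row=2, L[2]='6', prepend. Next row=LF[2]=5
  step 7: row=5, L[5]='5', prepend. Next row=LF[5]=4
  step 8: row=4, L[4]='9', prepend. Next row=LF[4]=8
  step 9: row=8, L[8]='8', prepend. Next row=LF[8]=7
Reversed output: 89564474$

Answer: 89564474$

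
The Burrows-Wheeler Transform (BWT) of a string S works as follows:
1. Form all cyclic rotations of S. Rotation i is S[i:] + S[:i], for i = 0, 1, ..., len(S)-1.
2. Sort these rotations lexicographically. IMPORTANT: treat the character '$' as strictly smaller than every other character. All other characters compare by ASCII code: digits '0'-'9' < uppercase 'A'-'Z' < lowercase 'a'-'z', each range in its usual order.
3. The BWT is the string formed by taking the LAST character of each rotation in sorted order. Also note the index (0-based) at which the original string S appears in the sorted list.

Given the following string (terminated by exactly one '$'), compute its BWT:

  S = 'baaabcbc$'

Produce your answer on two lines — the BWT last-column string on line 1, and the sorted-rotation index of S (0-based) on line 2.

All 9 rotations (rotation i = S[i:]+S[:i]):
  rot[0] = baaabcbc$
  rot[1] = aaabcbc$b
  rot[2] = aabcbc$ba
  rot[3] = abcbc$baa
  rot[4] = bcbc$baaa
  rot[5] = cbc$baaab
  rot[6] = bc$baaabc
  rot[7] = c$baaabcb
  rot[8] = $baaabcbc
Sorted (with $ < everything):
  sorted[0] = $baaabcbc  (last char: 'c')
  sorted[1] = aaabcbc$b  (last char: 'b')
  sorted[2] = aabcbc$ba  (last char: 'a')
  sorted[3] = abcbc$baa  (last char: 'a')
  sorted[4] = baaabcbc$  (last char: '$')
  sorted[5] = bc$baaabc  (last char: 'c')
  sorted[6] = bcbc$baaa  (last char: 'a')
  sorted[7] = c$baaabcb  (last char: 'b')
  sorted[8] = cbc$baaab  (last char: 'b')
Last column: cbaa$cabb
Original string S is at sorted index 4

Answer: cbaa$cabb
4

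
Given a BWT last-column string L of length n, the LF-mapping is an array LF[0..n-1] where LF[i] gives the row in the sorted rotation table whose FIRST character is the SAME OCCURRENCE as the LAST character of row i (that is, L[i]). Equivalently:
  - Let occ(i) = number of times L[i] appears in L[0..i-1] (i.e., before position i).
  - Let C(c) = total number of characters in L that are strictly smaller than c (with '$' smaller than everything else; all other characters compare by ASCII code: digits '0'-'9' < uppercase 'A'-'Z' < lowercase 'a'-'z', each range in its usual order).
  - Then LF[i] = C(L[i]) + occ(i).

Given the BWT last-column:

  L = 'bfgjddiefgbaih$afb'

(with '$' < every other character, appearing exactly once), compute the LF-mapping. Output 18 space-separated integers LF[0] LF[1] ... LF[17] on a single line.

Answer: 3 9 12 17 6 7 15 8 10 13 4 1 16 14 0 2 11 5

Derivation:
Char counts: '$':1, 'a':2, 'b':3, 'd':2, 'e':1, 'f':3, 'g':2, 'h':1, 'i':2, 'j':1
C (first-col start): C('$')=0, C('a')=1, C('b')=3, C('d')=6, C('e')=8, C('f')=9, C('g')=12, C('h')=14, C('i')=15, C('j')=17
L[0]='b': occ=0, LF[0]=C('b')+0=3+0=3
L[1]='f': occ=0, LF[1]=C('f')+0=9+0=9
L[2]='g': occ=0, LF[2]=C('g')+0=12+0=12
L[3]='j': occ=0, LF[3]=C('j')+0=17+0=17
L[4]='d': occ=0, LF[4]=C('d')+0=6+0=6
L[5]='d': occ=1, LF[5]=C('d')+1=6+1=7
L[6]='i': occ=0, LF[6]=C('i')+0=15+0=15
L[7]='e': occ=0, LF[7]=C('e')+0=8+0=8
L[8]='f': occ=1, LF[8]=C('f')+1=9+1=10
L[9]='g': occ=1, LF[9]=C('g')+1=12+1=13
L[10]='b': occ=1, LF[10]=C('b')+1=3+1=4
L[11]='a': occ=0, LF[11]=C('a')+0=1+0=1
L[12]='i': occ=1, LF[12]=C('i')+1=15+1=16
L[13]='h': occ=0, LF[13]=C('h')+0=14+0=14
L[14]='$': occ=0, LF[14]=C('$')+0=0+0=0
L[15]='a': occ=1, LF[15]=C('a')+1=1+1=2
L[16]='f': occ=2, LF[16]=C('f')+2=9+2=11
L[17]='b': occ=2, LF[17]=C('b')+2=3+2=5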